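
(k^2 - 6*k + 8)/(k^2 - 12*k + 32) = (k - 2)/(k - 8)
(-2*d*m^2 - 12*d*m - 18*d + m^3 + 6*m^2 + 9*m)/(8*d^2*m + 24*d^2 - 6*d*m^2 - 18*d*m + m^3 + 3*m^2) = (-m - 3)/(4*d - m)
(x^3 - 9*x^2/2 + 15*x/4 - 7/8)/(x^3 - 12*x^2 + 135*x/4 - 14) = (x - 1/2)/(x - 8)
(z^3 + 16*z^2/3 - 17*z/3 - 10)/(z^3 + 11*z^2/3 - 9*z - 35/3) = (3*z^2 + 13*z - 30)/(3*z^2 + 8*z - 35)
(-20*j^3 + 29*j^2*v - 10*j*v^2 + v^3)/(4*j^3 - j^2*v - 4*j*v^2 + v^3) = (-5*j + v)/(j + v)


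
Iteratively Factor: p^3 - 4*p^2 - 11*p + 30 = (p - 2)*(p^2 - 2*p - 15) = (p - 2)*(p + 3)*(p - 5)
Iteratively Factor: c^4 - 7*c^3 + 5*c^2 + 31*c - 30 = (c + 2)*(c^3 - 9*c^2 + 23*c - 15) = (c - 3)*(c + 2)*(c^2 - 6*c + 5) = (c - 3)*(c - 1)*(c + 2)*(c - 5)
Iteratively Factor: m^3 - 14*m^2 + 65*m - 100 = (m - 4)*(m^2 - 10*m + 25) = (m - 5)*(m - 4)*(m - 5)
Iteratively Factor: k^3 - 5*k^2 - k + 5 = (k + 1)*(k^2 - 6*k + 5) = (k - 1)*(k + 1)*(k - 5)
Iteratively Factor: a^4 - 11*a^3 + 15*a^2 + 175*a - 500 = (a - 5)*(a^3 - 6*a^2 - 15*a + 100) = (a - 5)^2*(a^2 - a - 20) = (a - 5)^2*(a + 4)*(a - 5)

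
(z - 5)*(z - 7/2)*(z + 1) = z^3 - 15*z^2/2 + 9*z + 35/2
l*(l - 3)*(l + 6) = l^3 + 3*l^2 - 18*l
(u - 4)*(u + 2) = u^2 - 2*u - 8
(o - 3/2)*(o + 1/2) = o^2 - o - 3/4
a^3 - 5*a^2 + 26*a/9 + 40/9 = (a - 4)*(a - 5/3)*(a + 2/3)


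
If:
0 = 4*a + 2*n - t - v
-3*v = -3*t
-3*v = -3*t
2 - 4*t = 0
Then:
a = 1/4 - n/2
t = 1/2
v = 1/2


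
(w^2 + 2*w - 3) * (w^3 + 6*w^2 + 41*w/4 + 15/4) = w^5 + 8*w^4 + 77*w^3/4 + 25*w^2/4 - 93*w/4 - 45/4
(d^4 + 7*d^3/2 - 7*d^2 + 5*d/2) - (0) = d^4 + 7*d^3/2 - 7*d^2 + 5*d/2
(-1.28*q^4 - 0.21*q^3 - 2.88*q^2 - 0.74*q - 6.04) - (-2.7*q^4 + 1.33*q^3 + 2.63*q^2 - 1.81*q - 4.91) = 1.42*q^4 - 1.54*q^3 - 5.51*q^2 + 1.07*q - 1.13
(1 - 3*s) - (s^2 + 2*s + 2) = -s^2 - 5*s - 1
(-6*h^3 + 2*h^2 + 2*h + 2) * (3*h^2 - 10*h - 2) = -18*h^5 + 66*h^4 - 2*h^3 - 18*h^2 - 24*h - 4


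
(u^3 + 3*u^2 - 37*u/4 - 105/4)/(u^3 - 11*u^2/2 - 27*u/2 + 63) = (u + 5/2)/(u - 6)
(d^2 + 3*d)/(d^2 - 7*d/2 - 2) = 2*d*(d + 3)/(2*d^2 - 7*d - 4)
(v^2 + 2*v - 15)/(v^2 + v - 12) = (v + 5)/(v + 4)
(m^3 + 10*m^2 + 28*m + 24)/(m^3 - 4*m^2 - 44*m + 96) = (m^2 + 4*m + 4)/(m^2 - 10*m + 16)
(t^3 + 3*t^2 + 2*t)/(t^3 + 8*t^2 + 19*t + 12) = t*(t + 2)/(t^2 + 7*t + 12)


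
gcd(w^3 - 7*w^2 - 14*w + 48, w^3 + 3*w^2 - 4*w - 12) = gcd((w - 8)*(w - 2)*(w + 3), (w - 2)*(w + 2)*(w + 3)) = w^2 + w - 6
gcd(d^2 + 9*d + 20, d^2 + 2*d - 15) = d + 5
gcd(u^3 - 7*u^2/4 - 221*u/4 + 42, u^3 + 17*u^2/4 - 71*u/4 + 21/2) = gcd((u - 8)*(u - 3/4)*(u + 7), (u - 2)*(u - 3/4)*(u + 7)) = u^2 + 25*u/4 - 21/4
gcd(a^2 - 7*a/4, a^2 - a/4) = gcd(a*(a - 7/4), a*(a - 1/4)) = a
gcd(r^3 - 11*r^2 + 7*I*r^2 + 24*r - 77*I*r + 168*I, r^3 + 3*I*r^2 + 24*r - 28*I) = r + 7*I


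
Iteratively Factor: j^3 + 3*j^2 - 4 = (j + 2)*(j^2 + j - 2) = (j - 1)*(j + 2)*(j + 2)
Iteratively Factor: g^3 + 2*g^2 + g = (g + 1)*(g^2 + g) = (g + 1)^2*(g)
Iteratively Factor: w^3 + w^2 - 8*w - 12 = (w + 2)*(w^2 - w - 6) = (w - 3)*(w + 2)*(w + 2)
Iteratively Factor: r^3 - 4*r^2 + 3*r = (r)*(r^2 - 4*r + 3) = r*(r - 1)*(r - 3)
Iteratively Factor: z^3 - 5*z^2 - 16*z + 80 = (z + 4)*(z^2 - 9*z + 20) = (z - 4)*(z + 4)*(z - 5)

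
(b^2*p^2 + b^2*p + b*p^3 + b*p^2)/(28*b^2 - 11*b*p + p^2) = b*p*(b*p + b + p^2 + p)/(28*b^2 - 11*b*p + p^2)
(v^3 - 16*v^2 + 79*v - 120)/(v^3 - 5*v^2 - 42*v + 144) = (v - 5)/(v + 6)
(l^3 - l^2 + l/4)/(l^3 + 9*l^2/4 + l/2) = (4*l^2 - 4*l + 1)/(4*l^2 + 9*l + 2)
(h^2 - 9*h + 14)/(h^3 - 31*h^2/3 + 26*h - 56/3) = 3/(3*h - 4)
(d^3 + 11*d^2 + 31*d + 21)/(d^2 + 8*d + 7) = d + 3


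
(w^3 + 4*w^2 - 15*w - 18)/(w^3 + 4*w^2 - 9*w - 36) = (w^2 + 7*w + 6)/(w^2 + 7*w + 12)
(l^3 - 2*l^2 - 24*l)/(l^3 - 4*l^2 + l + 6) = l*(l^2 - 2*l - 24)/(l^3 - 4*l^2 + l + 6)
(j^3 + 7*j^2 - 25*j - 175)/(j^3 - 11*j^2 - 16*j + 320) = (j^2 + 2*j - 35)/(j^2 - 16*j + 64)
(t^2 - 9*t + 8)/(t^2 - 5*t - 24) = (t - 1)/(t + 3)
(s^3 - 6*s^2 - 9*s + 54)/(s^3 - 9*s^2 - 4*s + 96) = (s^2 - 9*s + 18)/(s^2 - 12*s + 32)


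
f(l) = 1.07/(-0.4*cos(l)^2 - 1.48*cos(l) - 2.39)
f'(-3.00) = 0.06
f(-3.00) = -0.81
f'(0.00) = 0.00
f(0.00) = -0.25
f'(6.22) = 0.01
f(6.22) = -0.25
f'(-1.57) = 0.28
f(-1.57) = -0.45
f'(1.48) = -0.26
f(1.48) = -0.42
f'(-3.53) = -0.16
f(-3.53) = -0.79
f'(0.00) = 0.00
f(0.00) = -0.25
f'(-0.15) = 0.02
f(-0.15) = -0.25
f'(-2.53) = 0.24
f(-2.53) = -0.74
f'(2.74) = -0.17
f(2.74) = -0.78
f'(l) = 1.07*(-0.8*sin(l)*cos(l) - 1.48*sin(l))/(-0.4*cos(l)^2 - 1.48*cos(l) - 2.39)^2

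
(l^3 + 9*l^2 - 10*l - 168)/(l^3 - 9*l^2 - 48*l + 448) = (l^2 + 2*l - 24)/(l^2 - 16*l + 64)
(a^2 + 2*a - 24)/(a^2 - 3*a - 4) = (a + 6)/(a + 1)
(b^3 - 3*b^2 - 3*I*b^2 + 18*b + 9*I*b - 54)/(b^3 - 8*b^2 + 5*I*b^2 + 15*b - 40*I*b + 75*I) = (b^2 - 3*I*b + 18)/(b^2 + 5*b*(-1 + I) - 25*I)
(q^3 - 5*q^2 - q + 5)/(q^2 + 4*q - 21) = (q^3 - 5*q^2 - q + 5)/(q^2 + 4*q - 21)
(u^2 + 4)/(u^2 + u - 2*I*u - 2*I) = (u + 2*I)/(u + 1)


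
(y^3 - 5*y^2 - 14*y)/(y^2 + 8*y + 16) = y*(y^2 - 5*y - 14)/(y^2 + 8*y + 16)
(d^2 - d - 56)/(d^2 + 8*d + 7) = (d - 8)/(d + 1)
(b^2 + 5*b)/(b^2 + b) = (b + 5)/(b + 1)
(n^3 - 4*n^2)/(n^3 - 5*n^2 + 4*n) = n/(n - 1)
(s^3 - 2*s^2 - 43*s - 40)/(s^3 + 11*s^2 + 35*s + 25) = (s - 8)/(s + 5)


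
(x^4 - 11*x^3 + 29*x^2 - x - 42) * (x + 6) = x^5 - 5*x^4 - 37*x^3 + 173*x^2 - 48*x - 252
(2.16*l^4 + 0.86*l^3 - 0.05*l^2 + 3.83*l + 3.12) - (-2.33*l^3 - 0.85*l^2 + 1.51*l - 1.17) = 2.16*l^4 + 3.19*l^3 + 0.8*l^2 + 2.32*l + 4.29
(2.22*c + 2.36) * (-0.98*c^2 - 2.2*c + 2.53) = -2.1756*c^3 - 7.1968*c^2 + 0.4246*c + 5.9708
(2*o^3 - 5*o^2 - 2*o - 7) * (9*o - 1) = 18*o^4 - 47*o^3 - 13*o^2 - 61*o + 7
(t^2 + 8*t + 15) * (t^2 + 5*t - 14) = t^4 + 13*t^3 + 41*t^2 - 37*t - 210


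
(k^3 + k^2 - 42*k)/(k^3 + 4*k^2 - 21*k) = (k - 6)/(k - 3)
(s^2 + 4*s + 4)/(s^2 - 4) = (s + 2)/(s - 2)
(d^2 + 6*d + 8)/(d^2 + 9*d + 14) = (d + 4)/(d + 7)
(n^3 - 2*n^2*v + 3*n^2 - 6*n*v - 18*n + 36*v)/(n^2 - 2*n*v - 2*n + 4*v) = (n^2 + 3*n - 18)/(n - 2)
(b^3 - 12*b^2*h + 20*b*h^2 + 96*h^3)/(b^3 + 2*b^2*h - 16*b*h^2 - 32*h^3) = (b^2 - 14*b*h + 48*h^2)/(b^2 - 16*h^2)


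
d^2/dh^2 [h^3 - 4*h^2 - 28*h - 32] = 6*h - 8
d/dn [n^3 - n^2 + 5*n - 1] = 3*n^2 - 2*n + 5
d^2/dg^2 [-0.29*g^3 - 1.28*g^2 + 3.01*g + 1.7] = -1.74*g - 2.56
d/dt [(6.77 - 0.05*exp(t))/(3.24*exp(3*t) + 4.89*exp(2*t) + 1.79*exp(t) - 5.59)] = (0.324*exp(3*t) - 65.5599*exp(2*t) - 66.2106*exp(t) - 11.8388)*exp(t)/(10.4976*exp(6*t) + 31.6872*exp(5*t) + 35.5113*exp(4*t) - 18.717*exp(3*t) - 51.4661*exp(2*t) - 20.0122*exp(t) + 31.2481)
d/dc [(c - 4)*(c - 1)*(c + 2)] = 3*c^2 - 6*c - 6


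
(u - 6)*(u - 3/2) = u^2 - 15*u/2 + 9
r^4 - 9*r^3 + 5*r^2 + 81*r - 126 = (r - 7)*(r - 3)*(r - 2)*(r + 3)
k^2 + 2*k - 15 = (k - 3)*(k + 5)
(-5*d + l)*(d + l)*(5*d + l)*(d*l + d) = -25*d^4*l - 25*d^4 - 25*d^3*l^2 - 25*d^3*l + d^2*l^3 + d^2*l^2 + d*l^4 + d*l^3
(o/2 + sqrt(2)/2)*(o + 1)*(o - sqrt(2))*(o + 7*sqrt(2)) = o^4/2 + o^3/2 + 7*sqrt(2)*o^3/2 - o^2 + 7*sqrt(2)*o^2/2 - 7*sqrt(2)*o - o - 7*sqrt(2)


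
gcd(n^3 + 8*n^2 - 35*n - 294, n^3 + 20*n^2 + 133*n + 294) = n^2 + 14*n + 49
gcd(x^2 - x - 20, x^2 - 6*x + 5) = x - 5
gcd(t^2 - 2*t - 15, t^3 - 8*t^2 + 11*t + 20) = t - 5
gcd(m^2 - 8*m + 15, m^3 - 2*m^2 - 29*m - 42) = 1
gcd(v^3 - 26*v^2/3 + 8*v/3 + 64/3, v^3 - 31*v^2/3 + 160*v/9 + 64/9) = v - 8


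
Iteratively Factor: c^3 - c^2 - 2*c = (c - 2)*(c^2 + c) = c*(c - 2)*(c + 1)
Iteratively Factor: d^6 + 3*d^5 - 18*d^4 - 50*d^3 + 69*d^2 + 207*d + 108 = (d + 4)*(d^5 - d^4 - 14*d^3 + 6*d^2 + 45*d + 27) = (d - 3)*(d + 4)*(d^4 + 2*d^3 - 8*d^2 - 18*d - 9) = (d - 3)*(d + 3)*(d + 4)*(d^3 - d^2 - 5*d - 3) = (d - 3)*(d + 1)*(d + 3)*(d + 4)*(d^2 - 2*d - 3) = (d - 3)*(d + 1)^2*(d + 3)*(d + 4)*(d - 3)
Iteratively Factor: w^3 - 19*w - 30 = (w + 2)*(w^2 - 2*w - 15) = (w - 5)*(w + 2)*(w + 3)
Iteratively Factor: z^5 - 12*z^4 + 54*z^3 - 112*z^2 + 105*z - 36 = (z - 1)*(z^4 - 11*z^3 + 43*z^2 - 69*z + 36) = (z - 1)^2*(z^3 - 10*z^2 + 33*z - 36) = (z - 3)*(z - 1)^2*(z^2 - 7*z + 12) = (z - 3)^2*(z - 1)^2*(z - 4)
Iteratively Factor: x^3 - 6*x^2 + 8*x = (x - 2)*(x^2 - 4*x) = (x - 4)*(x - 2)*(x)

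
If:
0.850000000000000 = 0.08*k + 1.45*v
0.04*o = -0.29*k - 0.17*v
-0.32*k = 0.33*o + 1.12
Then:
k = 0.15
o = -3.54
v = 0.58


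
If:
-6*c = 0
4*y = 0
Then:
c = 0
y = 0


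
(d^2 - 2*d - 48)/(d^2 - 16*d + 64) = (d + 6)/(d - 8)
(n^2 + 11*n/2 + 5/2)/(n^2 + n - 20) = (n + 1/2)/(n - 4)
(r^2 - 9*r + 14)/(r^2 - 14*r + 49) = (r - 2)/(r - 7)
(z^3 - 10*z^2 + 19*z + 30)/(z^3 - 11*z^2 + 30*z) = (z + 1)/z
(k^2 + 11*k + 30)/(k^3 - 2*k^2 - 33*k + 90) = (k + 5)/(k^2 - 8*k + 15)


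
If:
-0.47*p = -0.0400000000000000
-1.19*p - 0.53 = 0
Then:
No Solution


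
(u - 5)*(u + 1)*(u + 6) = u^3 + 2*u^2 - 29*u - 30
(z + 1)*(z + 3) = z^2 + 4*z + 3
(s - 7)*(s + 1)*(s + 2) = s^3 - 4*s^2 - 19*s - 14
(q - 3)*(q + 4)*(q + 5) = q^3 + 6*q^2 - 7*q - 60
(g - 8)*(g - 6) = g^2 - 14*g + 48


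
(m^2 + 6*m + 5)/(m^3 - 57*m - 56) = (m + 5)/(m^2 - m - 56)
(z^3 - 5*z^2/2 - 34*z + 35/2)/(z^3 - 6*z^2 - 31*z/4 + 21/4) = 2*(z + 5)/(2*z + 3)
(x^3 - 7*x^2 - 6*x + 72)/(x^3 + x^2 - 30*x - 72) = (x - 4)/(x + 4)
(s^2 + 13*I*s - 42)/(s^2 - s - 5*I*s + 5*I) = (s^2 + 13*I*s - 42)/(s^2 - s - 5*I*s + 5*I)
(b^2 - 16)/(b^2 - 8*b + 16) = (b + 4)/(b - 4)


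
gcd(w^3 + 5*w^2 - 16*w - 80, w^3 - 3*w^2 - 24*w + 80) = w^2 + w - 20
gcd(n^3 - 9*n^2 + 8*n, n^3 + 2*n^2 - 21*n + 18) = n - 1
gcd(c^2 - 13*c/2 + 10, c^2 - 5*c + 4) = c - 4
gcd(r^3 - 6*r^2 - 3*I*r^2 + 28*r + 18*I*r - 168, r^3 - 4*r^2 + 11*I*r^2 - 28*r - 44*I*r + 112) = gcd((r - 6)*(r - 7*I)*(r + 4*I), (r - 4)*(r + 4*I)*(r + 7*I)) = r + 4*I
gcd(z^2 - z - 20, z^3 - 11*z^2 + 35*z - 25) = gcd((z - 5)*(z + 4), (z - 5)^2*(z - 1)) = z - 5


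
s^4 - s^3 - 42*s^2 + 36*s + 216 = (s - 6)*(s - 3)*(s + 2)*(s + 6)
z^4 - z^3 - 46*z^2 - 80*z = z*(z - 8)*(z + 2)*(z + 5)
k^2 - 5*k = k*(k - 5)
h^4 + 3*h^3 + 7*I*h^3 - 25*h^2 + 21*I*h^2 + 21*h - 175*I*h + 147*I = (h - 3)*(h - 1)*(h + 7)*(h + 7*I)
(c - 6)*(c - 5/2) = c^2 - 17*c/2 + 15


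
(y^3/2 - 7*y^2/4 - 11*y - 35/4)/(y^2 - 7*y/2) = (2*y^3 - 7*y^2 - 44*y - 35)/(2*y*(2*y - 7))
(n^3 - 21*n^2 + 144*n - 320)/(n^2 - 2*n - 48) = (n^2 - 13*n + 40)/(n + 6)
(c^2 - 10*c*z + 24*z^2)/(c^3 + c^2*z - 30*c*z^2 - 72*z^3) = (c - 4*z)/(c^2 + 7*c*z + 12*z^2)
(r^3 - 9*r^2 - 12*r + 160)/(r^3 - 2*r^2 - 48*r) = (r^2 - r - 20)/(r*(r + 6))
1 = 1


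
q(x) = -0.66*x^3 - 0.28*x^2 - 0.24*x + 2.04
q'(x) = -1.98*x^2 - 0.56*x - 0.24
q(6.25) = -171.53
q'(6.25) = -81.08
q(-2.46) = 10.76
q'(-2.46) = -10.84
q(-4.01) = 41.06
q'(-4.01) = -29.83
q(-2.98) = 17.73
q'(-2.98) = -16.15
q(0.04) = 2.03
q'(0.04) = -0.27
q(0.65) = 1.58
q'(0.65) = -1.44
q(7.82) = -332.58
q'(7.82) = -125.70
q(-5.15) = 86.00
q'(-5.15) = -49.87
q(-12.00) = 1105.08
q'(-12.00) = -278.64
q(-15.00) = 2170.14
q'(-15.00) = -437.34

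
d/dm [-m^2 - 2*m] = -2*m - 2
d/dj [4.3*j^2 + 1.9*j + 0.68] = 8.6*j + 1.9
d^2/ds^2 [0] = 0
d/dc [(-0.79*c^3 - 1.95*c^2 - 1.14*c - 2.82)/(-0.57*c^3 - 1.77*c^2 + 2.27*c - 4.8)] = (0.2868*c^4 - 4.8862*c^3 + 0.1095*c^2 + 8.7372*c + 11.8734)/(0.3249*c^6 + 2.0178*c^5 + 0.545100000000001*c^4 - 2.5638*c^3 + 22.1449*c^2 - 21.792*c + 23.04)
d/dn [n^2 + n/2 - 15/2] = 2*n + 1/2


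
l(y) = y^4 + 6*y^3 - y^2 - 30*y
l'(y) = 4*y^3 + 18*y^2 - 2*y - 30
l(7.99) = 6832.51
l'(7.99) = 3143.47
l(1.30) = -24.65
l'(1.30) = 6.61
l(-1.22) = 26.43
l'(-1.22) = -8.03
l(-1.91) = 25.15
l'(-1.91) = 11.61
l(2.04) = 2.90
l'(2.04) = 74.79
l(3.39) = 252.63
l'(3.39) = 325.91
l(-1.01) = 24.14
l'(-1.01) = -13.74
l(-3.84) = -21.85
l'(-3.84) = 16.61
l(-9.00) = 2376.00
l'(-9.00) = -1470.00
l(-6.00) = 144.00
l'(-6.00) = -234.00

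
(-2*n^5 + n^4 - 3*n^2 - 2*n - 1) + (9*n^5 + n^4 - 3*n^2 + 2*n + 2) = 7*n^5 + 2*n^4 - 6*n^2 + 1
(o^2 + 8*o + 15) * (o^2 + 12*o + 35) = o^4 + 20*o^3 + 146*o^2 + 460*o + 525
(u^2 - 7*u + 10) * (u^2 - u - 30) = u^4 - 8*u^3 - 13*u^2 + 200*u - 300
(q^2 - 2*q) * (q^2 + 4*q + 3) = q^4 + 2*q^3 - 5*q^2 - 6*q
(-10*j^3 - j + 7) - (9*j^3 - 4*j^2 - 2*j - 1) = -19*j^3 + 4*j^2 + j + 8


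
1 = 1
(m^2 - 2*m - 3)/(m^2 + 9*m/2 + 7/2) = 2*(m - 3)/(2*m + 7)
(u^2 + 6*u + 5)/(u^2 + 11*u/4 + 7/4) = 4*(u + 5)/(4*u + 7)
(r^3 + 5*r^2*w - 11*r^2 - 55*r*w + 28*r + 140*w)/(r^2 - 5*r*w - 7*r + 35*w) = (r^2 + 5*r*w - 4*r - 20*w)/(r - 5*w)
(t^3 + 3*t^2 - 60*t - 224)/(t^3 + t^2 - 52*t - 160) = (t + 7)/(t + 5)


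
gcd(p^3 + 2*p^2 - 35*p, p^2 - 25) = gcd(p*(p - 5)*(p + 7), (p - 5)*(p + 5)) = p - 5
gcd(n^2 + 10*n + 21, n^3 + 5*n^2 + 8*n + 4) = 1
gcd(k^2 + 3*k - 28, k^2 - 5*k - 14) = 1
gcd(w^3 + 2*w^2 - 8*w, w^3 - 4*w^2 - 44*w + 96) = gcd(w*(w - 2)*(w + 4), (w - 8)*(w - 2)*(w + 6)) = w - 2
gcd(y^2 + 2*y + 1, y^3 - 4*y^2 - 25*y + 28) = 1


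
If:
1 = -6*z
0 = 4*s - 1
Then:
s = 1/4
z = -1/6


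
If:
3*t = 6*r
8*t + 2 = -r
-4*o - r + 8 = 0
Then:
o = 69/34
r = -2/17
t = -4/17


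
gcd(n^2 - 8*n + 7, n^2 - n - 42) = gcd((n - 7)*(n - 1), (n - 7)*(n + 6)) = n - 7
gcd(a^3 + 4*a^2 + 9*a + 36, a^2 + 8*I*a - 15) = a + 3*I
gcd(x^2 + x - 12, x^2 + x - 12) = x^2 + x - 12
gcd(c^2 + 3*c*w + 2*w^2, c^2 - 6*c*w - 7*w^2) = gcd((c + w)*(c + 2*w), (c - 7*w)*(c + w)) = c + w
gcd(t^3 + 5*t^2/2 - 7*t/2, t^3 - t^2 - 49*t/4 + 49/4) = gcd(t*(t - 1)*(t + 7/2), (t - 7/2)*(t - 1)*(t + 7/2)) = t^2 + 5*t/2 - 7/2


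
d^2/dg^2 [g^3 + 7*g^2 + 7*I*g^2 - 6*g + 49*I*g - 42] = 6*g + 14 + 14*I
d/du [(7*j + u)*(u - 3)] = 7*j + 2*u - 3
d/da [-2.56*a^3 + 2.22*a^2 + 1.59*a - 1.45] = -7.68*a^2 + 4.44*a + 1.59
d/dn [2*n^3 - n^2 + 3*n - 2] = 6*n^2 - 2*n + 3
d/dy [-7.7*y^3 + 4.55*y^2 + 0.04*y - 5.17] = -23.1*y^2 + 9.1*y + 0.04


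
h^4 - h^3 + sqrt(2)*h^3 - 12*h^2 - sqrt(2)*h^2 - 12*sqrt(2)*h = h*(h - 4)*(h + 3)*(h + sqrt(2))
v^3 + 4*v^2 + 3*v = v*(v + 1)*(v + 3)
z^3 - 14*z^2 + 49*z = z*(z - 7)^2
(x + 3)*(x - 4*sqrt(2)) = x^2 - 4*sqrt(2)*x + 3*x - 12*sqrt(2)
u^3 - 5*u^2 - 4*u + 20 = (u - 5)*(u - 2)*(u + 2)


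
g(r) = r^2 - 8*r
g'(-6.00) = -20.00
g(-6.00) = 84.00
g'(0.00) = -8.00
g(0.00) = 0.00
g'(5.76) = 3.52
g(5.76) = -12.90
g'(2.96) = -2.08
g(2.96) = -14.92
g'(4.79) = 1.58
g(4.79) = -15.38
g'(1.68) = -4.64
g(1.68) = -10.62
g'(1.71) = -4.58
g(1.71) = -10.76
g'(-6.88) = -21.76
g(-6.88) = 102.37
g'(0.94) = -6.12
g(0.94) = -6.64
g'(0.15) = -7.70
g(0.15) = -1.18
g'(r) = 2*r - 8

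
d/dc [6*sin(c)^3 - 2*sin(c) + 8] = 2*(9*sin(c)^2 - 1)*cos(c)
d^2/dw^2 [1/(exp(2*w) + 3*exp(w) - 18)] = (2*(2*exp(w) + 3)^2*exp(w) - (4*exp(w) + 3)*(exp(2*w) + 3*exp(w) - 18))*exp(w)/(exp(2*w) + 3*exp(w) - 18)^3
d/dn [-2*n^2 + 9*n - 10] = 9 - 4*n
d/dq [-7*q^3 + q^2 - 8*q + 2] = -21*q^2 + 2*q - 8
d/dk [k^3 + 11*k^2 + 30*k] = 3*k^2 + 22*k + 30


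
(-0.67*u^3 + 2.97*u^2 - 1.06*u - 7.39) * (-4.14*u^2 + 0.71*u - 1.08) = 2.7738*u^5 - 12.7715*u^4 + 7.2207*u^3 + 26.6344*u^2 - 4.1021*u + 7.9812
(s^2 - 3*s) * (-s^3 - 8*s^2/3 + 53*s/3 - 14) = -s^5 + s^4/3 + 77*s^3/3 - 67*s^2 + 42*s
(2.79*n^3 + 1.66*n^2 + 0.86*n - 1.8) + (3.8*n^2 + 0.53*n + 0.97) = 2.79*n^3 + 5.46*n^2 + 1.39*n - 0.83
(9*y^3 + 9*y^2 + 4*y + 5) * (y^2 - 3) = 9*y^5 + 9*y^4 - 23*y^3 - 22*y^2 - 12*y - 15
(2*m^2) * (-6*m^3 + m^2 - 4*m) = -12*m^5 + 2*m^4 - 8*m^3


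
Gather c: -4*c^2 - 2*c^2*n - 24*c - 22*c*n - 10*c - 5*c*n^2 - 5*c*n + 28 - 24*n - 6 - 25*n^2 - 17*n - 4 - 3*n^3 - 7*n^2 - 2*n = c^2*(-2*n - 4) + c*(-5*n^2 - 27*n - 34) - 3*n^3 - 32*n^2 - 43*n + 18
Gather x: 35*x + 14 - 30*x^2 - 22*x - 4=-30*x^2 + 13*x + 10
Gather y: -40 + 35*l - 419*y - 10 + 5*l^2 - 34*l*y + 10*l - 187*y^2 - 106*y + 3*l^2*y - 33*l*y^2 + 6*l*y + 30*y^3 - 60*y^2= 5*l^2 + 45*l + 30*y^3 + y^2*(-33*l - 247) + y*(3*l^2 - 28*l - 525) - 50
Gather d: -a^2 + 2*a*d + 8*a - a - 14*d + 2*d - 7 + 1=-a^2 + 7*a + d*(2*a - 12) - 6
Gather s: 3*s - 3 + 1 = 3*s - 2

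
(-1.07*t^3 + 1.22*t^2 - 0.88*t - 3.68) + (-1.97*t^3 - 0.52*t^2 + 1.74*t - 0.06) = -3.04*t^3 + 0.7*t^2 + 0.86*t - 3.74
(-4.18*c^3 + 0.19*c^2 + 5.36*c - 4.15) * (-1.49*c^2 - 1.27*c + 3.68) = 6.2282*c^5 + 5.0255*c^4 - 23.6101*c^3 + 0.0754999999999999*c^2 + 24.9953*c - 15.272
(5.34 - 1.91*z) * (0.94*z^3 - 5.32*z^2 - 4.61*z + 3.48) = -1.7954*z^4 + 15.1808*z^3 - 19.6037*z^2 - 31.2642*z + 18.5832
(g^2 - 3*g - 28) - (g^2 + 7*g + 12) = -10*g - 40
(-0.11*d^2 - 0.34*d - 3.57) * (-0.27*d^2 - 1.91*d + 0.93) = 0.0297*d^4 + 0.3019*d^3 + 1.511*d^2 + 6.5025*d - 3.3201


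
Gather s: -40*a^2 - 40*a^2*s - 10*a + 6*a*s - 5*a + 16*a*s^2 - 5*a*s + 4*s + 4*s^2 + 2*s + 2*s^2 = -40*a^2 - 15*a + s^2*(16*a + 6) + s*(-40*a^2 + a + 6)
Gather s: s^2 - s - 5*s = s^2 - 6*s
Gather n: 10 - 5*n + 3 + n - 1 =12 - 4*n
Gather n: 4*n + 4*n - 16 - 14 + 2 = 8*n - 28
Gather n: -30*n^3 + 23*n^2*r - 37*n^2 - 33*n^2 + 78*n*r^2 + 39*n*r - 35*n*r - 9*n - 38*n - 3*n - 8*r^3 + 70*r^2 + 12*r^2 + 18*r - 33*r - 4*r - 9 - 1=-30*n^3 + n^2*(23*r - 70) + n*(78*r^2 + 4*r - 50) - 8*r^3 + 82*r^2 - 19*r - 10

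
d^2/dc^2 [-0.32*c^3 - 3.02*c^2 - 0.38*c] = -1.92*c - 6.04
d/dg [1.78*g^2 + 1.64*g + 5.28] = 3.56*g + 1.64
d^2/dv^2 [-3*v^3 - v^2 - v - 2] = -18*v - 2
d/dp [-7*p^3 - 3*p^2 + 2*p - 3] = -21*p^2 - 6*p + 2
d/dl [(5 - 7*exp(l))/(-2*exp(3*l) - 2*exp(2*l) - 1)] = (-2*(3*exp(l) + 2)*(7*exp(l) - 5)*exp(l) + 14*exp(3*l) + 14*exp(2*l) + 7)*exp(l)/(2*exp(3*l) + 2*exp(2*l) + 1)^2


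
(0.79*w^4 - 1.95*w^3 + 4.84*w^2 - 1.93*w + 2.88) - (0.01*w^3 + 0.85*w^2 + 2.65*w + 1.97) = 0.79*w^4 - 1.96*w^3 + 3.99*w^2 - 4.58*w + 0.91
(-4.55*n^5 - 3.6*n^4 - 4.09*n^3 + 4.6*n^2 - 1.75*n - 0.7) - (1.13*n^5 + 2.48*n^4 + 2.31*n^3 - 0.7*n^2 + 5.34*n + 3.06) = -5.68*n^5 - 6.08*n^4 - 6.4*n^3 + 5.3*n^2 - 7.09*n - 3.76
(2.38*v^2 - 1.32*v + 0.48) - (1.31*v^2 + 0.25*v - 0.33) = 1.07*v^2 - 1.57*v + 0.81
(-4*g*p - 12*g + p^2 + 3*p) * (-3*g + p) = 12*g^2*p + 36*g^2 - 7*g*p^2 - 21*g*p + p^3 + 3*p^2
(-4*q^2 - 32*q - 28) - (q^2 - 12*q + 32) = -5*q^2 - 20*q - 60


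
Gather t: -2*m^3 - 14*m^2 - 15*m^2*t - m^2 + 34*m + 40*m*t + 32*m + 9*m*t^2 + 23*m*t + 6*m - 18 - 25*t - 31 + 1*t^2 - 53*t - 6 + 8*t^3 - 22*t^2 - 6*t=-2*m^3 - 15*m^2 + 72*m + 8*t^3 + t^2*(9*m - 21) + t*(-15*m^2 + 63*m - 84) - 55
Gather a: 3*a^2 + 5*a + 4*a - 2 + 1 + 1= 3*a^2 + 9*a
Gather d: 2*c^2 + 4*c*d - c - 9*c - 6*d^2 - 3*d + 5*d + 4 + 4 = 2*c^2 - 10*c - 6*d^2 + d*(4*c + 2) + 8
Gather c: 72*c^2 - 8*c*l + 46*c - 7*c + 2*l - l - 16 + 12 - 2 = 72*c^2 + c*(39 - 8*l) + l - 6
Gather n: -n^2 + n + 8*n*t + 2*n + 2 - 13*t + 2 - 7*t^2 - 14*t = -n^2 + n*(8*t + 3) - 7*t^2 - 27*t + 4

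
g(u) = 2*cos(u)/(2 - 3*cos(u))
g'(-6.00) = -1.44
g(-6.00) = -2.18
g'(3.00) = -0.02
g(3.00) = -0.40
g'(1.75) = -0.61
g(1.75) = -0.14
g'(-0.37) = 2.28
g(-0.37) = -2.34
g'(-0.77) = 117.82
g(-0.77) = -9.34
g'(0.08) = -0.33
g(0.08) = -2.01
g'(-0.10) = 0.41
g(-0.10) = -2.02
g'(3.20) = 0.01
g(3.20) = -0.40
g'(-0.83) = 4866.80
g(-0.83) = -54.81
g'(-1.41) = 1.71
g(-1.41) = 0.21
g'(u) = -2*sin(u)/(2 - 3*cos(u)) - 6*sin(u)*cos(u)/(2 - 3*cos(u))^2 = -4*sin(u)/(3*cos(u) - 2)^2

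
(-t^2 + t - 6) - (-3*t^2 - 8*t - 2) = 2*t^2 + 9*t - 4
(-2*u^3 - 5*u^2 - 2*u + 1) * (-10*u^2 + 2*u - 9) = 20*u^5 + 46*u^4 + 28*u^3 + 31*u^2 + 20*u - 9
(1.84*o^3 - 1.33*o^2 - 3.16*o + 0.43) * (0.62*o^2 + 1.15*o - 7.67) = 1.1408*o^5 + 1.2914*o^4 - 17.6015*o^3 + 6.8337*o^2 + 24.7317*o - 3.2981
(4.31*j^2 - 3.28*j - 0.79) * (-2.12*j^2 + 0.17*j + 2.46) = -9.1372*j^4 + 7.6863*j^3 + 11.7198*j^2 - 8.2031*j - 1.9434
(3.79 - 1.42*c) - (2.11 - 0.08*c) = 1.68 - 1.34*c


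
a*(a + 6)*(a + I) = a^3 + 6*a^2 + I*a^2 + 6*I*a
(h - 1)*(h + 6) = h^2 + 5*h - 6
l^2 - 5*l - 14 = (l - 7)*(l + 2)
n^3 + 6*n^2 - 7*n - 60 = (n - 3)*(n + 4)*(n + 5)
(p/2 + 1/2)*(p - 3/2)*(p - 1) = p^3/2 - 3*p^2/4 - p/2 + 3/4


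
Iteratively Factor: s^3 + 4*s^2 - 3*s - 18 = (s + 3)*(s^2 + s - 6) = (s - 2)*(s + 3)*(s + 3)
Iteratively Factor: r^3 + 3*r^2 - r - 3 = (r + 1)*(r^2 + 2*r - 3) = (r - 1)*(r + 1)*(r + 3)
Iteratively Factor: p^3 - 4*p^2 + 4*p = (p - 2)*(p^2 - 2*p) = (p - 2)^2*(p)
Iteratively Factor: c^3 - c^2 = (c - 1)*(c^2) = c*(c - 1)*(c)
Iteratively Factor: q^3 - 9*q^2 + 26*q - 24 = (q - 3)*(q^2 - 6*q + 8) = (q - 3)*(q - 2)*(q - 4)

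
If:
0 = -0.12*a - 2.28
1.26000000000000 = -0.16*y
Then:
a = -19.00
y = -7.88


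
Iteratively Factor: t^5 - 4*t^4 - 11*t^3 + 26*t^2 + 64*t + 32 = (t + 2)*(t^4 - 6*t^3 + t^2 + 24*t + 16) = (t - 4)*(t + 2)*(t^3 - 2*t^2 - 7*t - 4) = (t - 4)*(t + 1)*(t + 2)*(t^2 - 3*t - 4) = (t - 4)*(t + 1)^2*(t + 2)*(t - 4)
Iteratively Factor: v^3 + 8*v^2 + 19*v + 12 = (v + 3)*(v^2 + 5*v + 4) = (v + 1)*(v + 3)*(v + 4)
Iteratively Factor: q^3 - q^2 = (q)*(q^2 - q) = q^2*(q - 1)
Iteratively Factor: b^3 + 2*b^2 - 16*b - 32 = (b + 4)*(b^2 - 2*b - 8) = (b + 2)*(b + 4)*(b - 4)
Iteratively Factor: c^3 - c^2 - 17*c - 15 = (c + 1)*(c^2 - 2*c - 15) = (c + 1)*(c + 3)*(c - 5)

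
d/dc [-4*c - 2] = -4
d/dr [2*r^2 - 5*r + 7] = 4*r - 5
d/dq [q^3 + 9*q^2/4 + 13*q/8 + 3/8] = 3*q^2 + 9*q/2 + 13/8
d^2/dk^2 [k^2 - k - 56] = 2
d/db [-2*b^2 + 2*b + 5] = 2 - 4*b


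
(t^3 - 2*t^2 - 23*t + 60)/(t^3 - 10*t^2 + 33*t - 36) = (t + 5)/(t - 3)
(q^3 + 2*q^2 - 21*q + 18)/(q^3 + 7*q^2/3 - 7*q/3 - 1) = 3*(q^2 + 3*q - 18)/(3*q^2 + 10*q + 3)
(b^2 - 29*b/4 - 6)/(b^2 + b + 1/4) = (4*b^2 - 29*b - 24)/(4*b^2 + 4*b + 1)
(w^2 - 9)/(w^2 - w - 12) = (w - 3)/(w - 4)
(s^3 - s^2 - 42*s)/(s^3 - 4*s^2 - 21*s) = (s + 6)/(s + 3)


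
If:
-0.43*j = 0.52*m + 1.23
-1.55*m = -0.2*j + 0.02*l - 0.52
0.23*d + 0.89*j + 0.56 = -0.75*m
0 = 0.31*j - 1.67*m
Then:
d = 8.02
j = -2.34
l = 36.25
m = -0.43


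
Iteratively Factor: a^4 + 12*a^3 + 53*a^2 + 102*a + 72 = (a + 2)*(a^3 + 10*a^2 + 33*a + 36) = (a + 2)*(a + 3)*(a^2 + 7*a + 12) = (a + 2)*(a + 3)^2*(a + 4)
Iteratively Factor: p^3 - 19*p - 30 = (p + 3)*(p^2 - 3*p - 10) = (p + 2)*(p + 3)*(p - 5)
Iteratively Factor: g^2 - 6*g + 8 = (g - 2)*(g - 4)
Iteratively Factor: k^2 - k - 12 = (k + 3)*(k - 4)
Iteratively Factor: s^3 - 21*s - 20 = (s + 1)*(s^2 - s - 20) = (s + 1)*(s + 4)*(s - 5)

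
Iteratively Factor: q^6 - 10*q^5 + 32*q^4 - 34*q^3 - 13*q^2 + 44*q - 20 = (q + 1)*(q^5 - 11*q^4 + 43*q^3 - 77*q^2 + 64*q - 20) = (q - 1)*(q + 1)*(q^4 - 10*q^3 + 33*q^2 - 44*q + 20) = (q - 2)*(q - 1)*(q + 1)*(q^3 - 8*q^2 + 17*q - 10) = (q - 2)*(q - 1)^2*(q + 1)*(q^2 - 7*q + 10) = (q - 2)^2*(q - 1)^2*(q + 1)*(q - 5)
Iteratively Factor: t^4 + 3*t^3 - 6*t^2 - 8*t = (t + 4)*(t^3 - t^2 - 2*t) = t*(t + 4)*(t^2 - t - 2) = t*(t + 1)*(t + 4)*(t - 2)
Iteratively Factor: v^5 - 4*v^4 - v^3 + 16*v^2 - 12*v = (v + 2)*(v^4 - 6*v^3 + 11*v^2 - 6*v) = (v - 2)*(v + 2)*(v^3 - 4*v^2 + 3*v) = (v - 2)*(v - 1)*(v + 2)*(v^2 - 3*v) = (v - 3)*(v - 2)*(v - 1)*(v + 2)*(v)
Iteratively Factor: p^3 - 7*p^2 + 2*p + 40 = (p + 2)*(p^2 - 9*p + 20) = (p - 4)*(p + 2)*(p - 5)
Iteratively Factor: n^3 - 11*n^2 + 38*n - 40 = (n - 4)*(n^2 - 7*n + 10) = (n - 5)*(n - 4)*(n - 2)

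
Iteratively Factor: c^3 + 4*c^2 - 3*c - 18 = (c - 2)*(c^2 + 6*c + 9) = (c - 2)*(c + 3)*(c + 3)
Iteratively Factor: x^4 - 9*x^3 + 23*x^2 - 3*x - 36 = (x - 4)*(x^3 - 5*x^2 + 3*x + 9) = (x - 4)*(x - 3)*(x^2 - 2*x - 3) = (x - 4)*(x - 3)*(x + 1)*(x - 3)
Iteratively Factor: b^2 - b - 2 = (b - 2)*(b + 1)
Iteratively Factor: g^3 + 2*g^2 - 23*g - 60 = (g + 3)*(g^2 - g - 20) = (g + 3)*(g + 4)*(g - 5)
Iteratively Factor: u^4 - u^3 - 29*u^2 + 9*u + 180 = (u - 5)*(u^3 + 4*u^2 - 9*u - 36) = (u - 5)*(u - 3)*(u^2 + 7*u + 12) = (u - 5)*(u - 3)*(u + 3)*(u + 4)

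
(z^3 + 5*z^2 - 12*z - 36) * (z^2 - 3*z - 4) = z^5 + 2*z^4 - 31*z^3 - 20*z^2 + 156*z + 144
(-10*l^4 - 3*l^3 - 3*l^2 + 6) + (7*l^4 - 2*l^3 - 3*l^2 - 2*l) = -3*l^4 - 5*l^3 - 6*l^2 - 2*l + 6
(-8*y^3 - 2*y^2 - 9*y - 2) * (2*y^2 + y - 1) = -16*y^5 - 12*y^4 - 12*y^3 - 11*y^2 + 7*y + 2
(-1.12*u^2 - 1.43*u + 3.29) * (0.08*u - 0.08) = -0.0896*u^3 - 0.0248*u^2 + 0.3776*u - 0.2632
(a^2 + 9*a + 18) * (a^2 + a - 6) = a^4 + 10*a^3 + 21*a^2 - 36*a - 108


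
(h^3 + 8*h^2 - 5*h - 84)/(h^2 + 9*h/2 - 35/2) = 2*(h^2 + h - 12)/(2*h - 5)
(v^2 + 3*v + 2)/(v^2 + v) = (v + 2)/v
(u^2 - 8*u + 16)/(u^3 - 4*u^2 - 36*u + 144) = (u - 4)/(u^2 - 36)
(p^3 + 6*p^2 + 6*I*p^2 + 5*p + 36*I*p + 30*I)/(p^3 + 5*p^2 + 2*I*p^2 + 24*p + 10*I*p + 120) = (p + 1)/(p - 4*I)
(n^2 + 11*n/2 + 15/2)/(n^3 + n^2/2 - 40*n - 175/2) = (n + 3)/(n^2 - 2*n - 35)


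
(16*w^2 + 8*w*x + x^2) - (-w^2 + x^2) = 17*w^2 + 8*w*x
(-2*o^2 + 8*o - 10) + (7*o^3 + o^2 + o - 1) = 7*o^3 - o^2 + 9*o - 11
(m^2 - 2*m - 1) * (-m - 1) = -m^3 + m^2 + 3*m + 1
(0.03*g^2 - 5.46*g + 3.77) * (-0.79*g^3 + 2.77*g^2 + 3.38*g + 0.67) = -0.0237*g^5 + 4.3965*g^4 - 18.0011*g^3 - 7.9918*g^2 + 9.0844*g + 2.5259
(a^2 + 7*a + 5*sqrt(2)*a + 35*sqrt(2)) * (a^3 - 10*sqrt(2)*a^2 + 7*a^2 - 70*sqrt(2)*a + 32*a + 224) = a^5 - 5*sqrt(2)*a^4 + 14*a^4 - 70*sqrt(2)*a^3 - 19*a^3 - 952*a^2 - 85*sqrt(2)*a^2 - 3332*a + 2240*sqrt(2)*a + 7840*sqrt(2)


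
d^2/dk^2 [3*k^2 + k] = 6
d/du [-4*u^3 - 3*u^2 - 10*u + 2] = -12*u^2 - 6*u - 10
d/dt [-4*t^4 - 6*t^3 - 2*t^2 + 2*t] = -16*t^3 - 18*t^2 - 4*t + 2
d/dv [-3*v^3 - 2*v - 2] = -9*v^2 - 2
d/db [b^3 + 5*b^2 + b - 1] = 3*b^2 + 10*b + 1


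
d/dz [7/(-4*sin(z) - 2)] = 7*cos(z)/(2*sin(z) + 1)^2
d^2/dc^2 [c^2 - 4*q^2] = 2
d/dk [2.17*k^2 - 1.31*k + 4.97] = 4.34*k - 1.31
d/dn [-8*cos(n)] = 8*sin(n)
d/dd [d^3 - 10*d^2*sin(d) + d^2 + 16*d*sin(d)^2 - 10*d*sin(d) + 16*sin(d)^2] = -10*d^2*cos(d) + 3*d^2 - 20*d*sin(d) + 16*d*sin(2*d) - 10*d*cos(d) + 2*d + 16*sin(d)^2 - 10*sin(d) + 16*sin(2*d)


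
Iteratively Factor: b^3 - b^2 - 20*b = (b)*(b^2 - b - 20) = b*(b + 4)*(b - 5)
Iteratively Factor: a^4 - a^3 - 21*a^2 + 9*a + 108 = (a - 3)*(a^3 + 2*a^2 - 15*a - 36) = (a - 3)*(a + 3)*(a^2 - a - 12) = (a - 3)*(a + 3)^2*(a - 4)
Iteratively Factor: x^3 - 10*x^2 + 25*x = (x - 5)*(x^2 - 5*x) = (x - 5)^2*(x)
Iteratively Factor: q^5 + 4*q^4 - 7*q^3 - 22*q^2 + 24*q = (q - 1)*(q^4 + 5*q^3 - 2*q^2 - 24*q) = (q - 1)*(q + 3)*(q^3 + 2*q^2 - 8*q) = (q - 2)*(q - 1)*(q + 3)*(q^2 + 4*q) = (q - 2)*(q - 1)*(q + 3)*(q + 4)*(q)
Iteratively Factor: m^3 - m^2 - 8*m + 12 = (m + 3)*(m^2 - 4*m + 4) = (m - 2)*(m + 3)*(m - 2)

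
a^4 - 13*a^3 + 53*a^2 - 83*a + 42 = (a - 7)*(a - 3)*(a - 2)*(a - 1)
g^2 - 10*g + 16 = (g - 8)*(g - 2)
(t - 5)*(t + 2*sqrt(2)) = t^2 - 5*t + 2*sqrt(2)*t - 10*sqrt(2)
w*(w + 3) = w^2 + 3*w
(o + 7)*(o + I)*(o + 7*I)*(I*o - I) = I*o^4 - 8*o^3 + 6*I*o^3 - 48*o^2 - 14*I*o^2 + 56*o - 42*I*o + 49*I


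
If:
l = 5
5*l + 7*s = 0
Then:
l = 5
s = -25/7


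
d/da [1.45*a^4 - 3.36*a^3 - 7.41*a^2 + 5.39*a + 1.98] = 5.8*a^3 - 10.08*a^2 - 14.82*a + 5.39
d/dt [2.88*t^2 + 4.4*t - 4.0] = 5.76*t + 4.4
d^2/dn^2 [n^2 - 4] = 2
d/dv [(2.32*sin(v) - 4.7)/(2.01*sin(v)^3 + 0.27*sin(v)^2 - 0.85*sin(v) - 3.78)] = (-9.3264*sin(v)^3 + 27.7146*sin(v)^2 + 2.538*sin(v) - 12.7646)*cos(v)/(4.0401*sin(v)^6 + 1.0854*sin(v)^5 - 3.3441*sin(v)^4 - 15.6546*sin(v)^3 - 1.3187*sin(v)^2 + 6.426*sin(v) + 14.2884)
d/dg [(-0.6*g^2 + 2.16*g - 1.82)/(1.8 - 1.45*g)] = (0.87*g^2 - 2.16*g + 1.249)/(2.1025*g^2 - 5.22*g + 3.24)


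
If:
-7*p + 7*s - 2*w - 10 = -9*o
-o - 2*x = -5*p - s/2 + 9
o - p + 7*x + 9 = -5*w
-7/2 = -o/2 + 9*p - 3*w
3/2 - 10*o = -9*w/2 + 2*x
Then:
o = 69389/30547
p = 69767/91641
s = 13474/91641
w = 281521/91641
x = -112894/30547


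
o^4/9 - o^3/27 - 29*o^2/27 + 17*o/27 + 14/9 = (o/3 + 1/3)*(o/3 + 1)*(o - 7/3)*(o - 2)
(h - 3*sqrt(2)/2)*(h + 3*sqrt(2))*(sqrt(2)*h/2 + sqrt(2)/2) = sqrt(2)*h^3/2 + sqrt(2)*h^2/2 + 3*h^2/2 - 9*sqrt(2)*h/2 + 3*h/2 - 9*sqrt(2)/2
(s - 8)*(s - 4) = s^2 - 12*s + 32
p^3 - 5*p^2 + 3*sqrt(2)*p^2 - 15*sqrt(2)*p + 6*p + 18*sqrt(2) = (p - 3)*(p - 2)*(p + 3*sqrt(2))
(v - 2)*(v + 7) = v^2 + 5*v - 14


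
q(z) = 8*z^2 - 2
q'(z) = 16*z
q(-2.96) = 68.09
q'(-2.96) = -47.36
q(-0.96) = 5.37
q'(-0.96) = -15.36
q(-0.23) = -1.58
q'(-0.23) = -3.68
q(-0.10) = -1.92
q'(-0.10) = -1.60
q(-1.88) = 26.28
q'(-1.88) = -30.08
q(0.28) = -1.37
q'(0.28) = 4.48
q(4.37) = 150.78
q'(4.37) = 69.92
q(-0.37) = -0.90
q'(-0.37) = -5.92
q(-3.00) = 70.00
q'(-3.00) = -48.00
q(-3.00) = 70.00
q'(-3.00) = -48.00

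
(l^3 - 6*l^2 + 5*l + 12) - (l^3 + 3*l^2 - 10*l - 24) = -9*l^2 + 15*l + 36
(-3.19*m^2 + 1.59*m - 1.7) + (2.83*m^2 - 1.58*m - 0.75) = -0.36*m^2 + 0.01*m - 2.45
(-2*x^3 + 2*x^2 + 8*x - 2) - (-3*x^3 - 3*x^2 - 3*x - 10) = x^3 + 5*x^2 + 11*x + 8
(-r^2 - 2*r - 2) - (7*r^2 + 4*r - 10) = -8*r^2 - 6*r + 8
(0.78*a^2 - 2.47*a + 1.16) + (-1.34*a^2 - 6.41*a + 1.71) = -0.56*a^2 - 8.88*a + 2.87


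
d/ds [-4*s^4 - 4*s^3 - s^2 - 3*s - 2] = -16*s^3 - 12*s^2 - 2*s - 3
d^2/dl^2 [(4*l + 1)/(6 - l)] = -50/(l - 6)^3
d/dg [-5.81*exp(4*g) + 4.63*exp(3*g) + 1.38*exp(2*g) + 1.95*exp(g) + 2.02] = (-23.24*exp(3*g) + 13.89*exp(2*g) + 2.76*exp(g) + 1.95)*exp(g)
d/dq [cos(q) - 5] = -sin(q)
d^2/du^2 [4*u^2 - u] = 8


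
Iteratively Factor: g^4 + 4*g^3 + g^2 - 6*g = (g - 1)*(g^3 + 5*g^2 + 6*g) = g*(g - 1)*(g^2 + 5*g + 6) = g*(g - 1)*(g + 3)*(g + 2)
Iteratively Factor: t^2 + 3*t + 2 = (t + 1)*(t + 2)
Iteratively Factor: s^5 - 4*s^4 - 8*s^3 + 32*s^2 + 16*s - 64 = (s - 4)*(s^4 - 8*s^2 + 16) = (s - 4)*(s + 2)*(s^3 - 2*s^2 - 4*s + 8) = (s - 4)*(s - 2)*(s + 2)*(s^2 - 4) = (s - 4)*(s - 2)^2*(s + 2)*(s + 2)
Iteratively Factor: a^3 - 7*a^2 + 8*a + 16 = (a - 4)*(a^2 - 3*a - 4) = (a - 4)^2*(a + 1)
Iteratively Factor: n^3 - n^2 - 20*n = (n)*(n^2 - n - 20) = n*(n - 5)*(n + 4)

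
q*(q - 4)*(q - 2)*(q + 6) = q^4 - 28*q^2 + 48*q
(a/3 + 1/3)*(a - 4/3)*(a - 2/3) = a^3/3 - a^2/3 - 10*a/27 + 8/27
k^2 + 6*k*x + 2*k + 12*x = (k + 2)*(k + 6*x)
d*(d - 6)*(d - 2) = d^3 - 8*d^2 + 12*d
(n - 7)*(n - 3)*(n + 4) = n^3 - 6*n^2 - 19*n + 84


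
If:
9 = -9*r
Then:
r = -1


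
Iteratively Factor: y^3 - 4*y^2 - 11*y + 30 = (y - 2)*(y^2 - 2*y - 15) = (y - 5)*(y - 2)*(y + 3)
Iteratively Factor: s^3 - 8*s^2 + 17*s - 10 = (s - 2)*(s^2 - 6*s + 5) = (s - 2)*(s - 1)*(s - 5)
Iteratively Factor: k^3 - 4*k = (k + 2)*(k^2 - 2*k) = (k - 2)*(k + 2)*(k)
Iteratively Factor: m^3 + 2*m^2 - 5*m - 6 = (m + 3)*(m^2 - m - 2) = (m - 2)*(m + 3)*(m + 1)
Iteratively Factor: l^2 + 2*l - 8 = (l - 2)*(l + 4)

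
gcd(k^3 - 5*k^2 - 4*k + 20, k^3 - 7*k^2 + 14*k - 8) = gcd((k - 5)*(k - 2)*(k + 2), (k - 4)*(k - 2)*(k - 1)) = k - 2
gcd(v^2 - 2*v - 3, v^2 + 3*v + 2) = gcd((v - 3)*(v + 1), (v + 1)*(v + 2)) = v + 1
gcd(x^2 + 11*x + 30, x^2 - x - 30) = x + 5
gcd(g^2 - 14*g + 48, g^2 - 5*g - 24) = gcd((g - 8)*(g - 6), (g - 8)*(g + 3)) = g - 8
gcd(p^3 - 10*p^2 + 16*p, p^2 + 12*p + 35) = 1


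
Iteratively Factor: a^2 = (a)*(a)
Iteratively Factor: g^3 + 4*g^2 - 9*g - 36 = (g + 3)*(g^2 + g - 12) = (g - 3)*(g + 3)*(g + 4)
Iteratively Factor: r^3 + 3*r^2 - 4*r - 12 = (r + 3)*(r^2 - 4) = (r - 2)*(r + 3)*(r + 2)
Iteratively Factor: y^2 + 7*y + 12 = (y + 3)*(y + 4)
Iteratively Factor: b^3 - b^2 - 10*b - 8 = (b + 2)*(b^2 - 3*b - 4) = (b + 1)*(b + 2)*(b - 4)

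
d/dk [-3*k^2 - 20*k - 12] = -6*k - 20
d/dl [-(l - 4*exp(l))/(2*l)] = 2*(l - 1)*exp(l)/l^2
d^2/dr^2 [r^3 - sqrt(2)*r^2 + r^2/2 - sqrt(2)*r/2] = 6*r - 2*sqrt(2) + 1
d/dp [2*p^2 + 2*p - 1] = 4*p + 2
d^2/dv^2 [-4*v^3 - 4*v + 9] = -24*v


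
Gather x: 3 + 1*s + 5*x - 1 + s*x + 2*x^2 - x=s + 2*x^2 + x*(s + 4) + 2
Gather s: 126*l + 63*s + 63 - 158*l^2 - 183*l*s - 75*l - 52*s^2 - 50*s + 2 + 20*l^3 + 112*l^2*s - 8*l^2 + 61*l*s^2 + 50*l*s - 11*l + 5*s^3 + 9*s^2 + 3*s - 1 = 20*l^3 - 166*l^2 + 40*l + 5*s^3 + s^2*(61*l - 43) + s*(112*l^2 - 133*l + 16) + 64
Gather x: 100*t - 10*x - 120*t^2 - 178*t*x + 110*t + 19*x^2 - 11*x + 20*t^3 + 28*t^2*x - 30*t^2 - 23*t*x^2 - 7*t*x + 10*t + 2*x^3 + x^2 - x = 20*t^3 - 150*t^2 + 220*t + 2*x^3 + x^2*(20 - 23*t) + x*(28*t^2 - 185*t - 22)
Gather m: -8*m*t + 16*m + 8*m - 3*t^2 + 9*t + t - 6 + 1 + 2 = m*(24 - 8*t) - 3*t^2 + 10*t - 3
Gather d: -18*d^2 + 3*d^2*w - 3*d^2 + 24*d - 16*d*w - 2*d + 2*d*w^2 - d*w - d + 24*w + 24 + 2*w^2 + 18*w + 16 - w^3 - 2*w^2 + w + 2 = d^2*(3*w - 21) + d*(2*w^2 - 17*w + 21) - w^3 + 43*w + 42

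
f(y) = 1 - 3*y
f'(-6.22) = -3.00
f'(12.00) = -3.00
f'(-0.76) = -3.00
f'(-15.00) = -3.00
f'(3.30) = -3.00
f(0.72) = -1.16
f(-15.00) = 46.00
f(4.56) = -12.68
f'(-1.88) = -3.00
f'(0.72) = -3.00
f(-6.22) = 19.66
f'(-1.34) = -3.00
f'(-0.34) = -3.00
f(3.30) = -8.90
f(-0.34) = 2.02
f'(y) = -3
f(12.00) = -35.00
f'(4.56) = -3.00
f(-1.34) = 5.02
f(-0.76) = 3.28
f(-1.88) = 6.64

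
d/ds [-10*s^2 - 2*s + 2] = -20*s - 2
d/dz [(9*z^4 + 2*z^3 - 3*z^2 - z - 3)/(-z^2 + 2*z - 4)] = (-18*z^5 + 52*z^4 - 136*z^3 - 31*z^2 + 18*z + 10)/(z^4 - 4*z^3 + 12*z^2 - 16*z + 16)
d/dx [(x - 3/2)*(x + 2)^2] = (x + 2)*(3*x - 1)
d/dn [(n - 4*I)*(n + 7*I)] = 2*n + 3*I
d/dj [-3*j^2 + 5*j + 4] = 5 - 6*j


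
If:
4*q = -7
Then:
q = -7/4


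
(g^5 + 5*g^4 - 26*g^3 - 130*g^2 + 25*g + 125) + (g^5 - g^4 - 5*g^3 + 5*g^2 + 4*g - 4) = 2*g^5 + 4*g^4 - 31*g^3 - 125*g^2 + 29*g + 121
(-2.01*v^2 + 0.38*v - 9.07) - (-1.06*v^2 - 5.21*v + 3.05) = -0.95*v^2 + 5.59*v - 12.12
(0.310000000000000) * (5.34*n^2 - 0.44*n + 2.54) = 1.6554*n^2 - 0.1364*n + 0.7874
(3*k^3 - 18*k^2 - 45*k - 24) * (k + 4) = 3*k^4 - 6*k^3 - 117*k^2 - 204*k - 96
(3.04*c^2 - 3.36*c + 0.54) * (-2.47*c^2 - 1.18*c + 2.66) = -7.5088*c^4 + 4.712*c^3 + 10.7174*c^2 - 9.5748*c + 1.4364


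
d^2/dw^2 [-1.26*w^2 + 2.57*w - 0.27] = -2.52000000000000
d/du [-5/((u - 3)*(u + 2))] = 5*(2*u - 1)/((u - 3)^2*(u + 2)^2)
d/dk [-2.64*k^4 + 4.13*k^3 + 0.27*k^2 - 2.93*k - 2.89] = -10.56*k^3 + 12.39*k^2 + 0.54*k - 2.93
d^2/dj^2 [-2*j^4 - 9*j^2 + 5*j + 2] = -24*j^2 - 18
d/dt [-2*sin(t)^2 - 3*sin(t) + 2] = -(4*sin(t) + 3)*cos(t)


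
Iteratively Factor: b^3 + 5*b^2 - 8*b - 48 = (b + 4)*(b^2 + b - 12) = (b - 3)*(b + 4)*(b + 4)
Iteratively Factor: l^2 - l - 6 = (l - 3)*(l + 2)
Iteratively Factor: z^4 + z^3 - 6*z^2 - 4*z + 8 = (z + 2)*(z^3 - z^2 - 4*z + 4) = (z - 2)*(z + 2)*(z^2 + z - 2) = (z - 2)*(z + 2)^2*(z - 1)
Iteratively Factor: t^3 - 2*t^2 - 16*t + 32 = (t + 4)*(t^2 - 6*t + 8) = (t - 2)*(t + 4)*(t - 4)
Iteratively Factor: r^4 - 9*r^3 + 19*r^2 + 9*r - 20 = (r - 4)*(r^3 - 5*r^2 - r + 5) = (r - 5)*(r - 4)*(r^2 - 1) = (r - 5)*(r - 4)*(r + 1)*(r - 1)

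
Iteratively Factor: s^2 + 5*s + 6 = (s + 3)*(s + 2)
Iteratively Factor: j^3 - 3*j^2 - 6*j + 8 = (j + 2)*(j^2 - 5*j + 4) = (j - 1)*(j + 2)*(j - 4)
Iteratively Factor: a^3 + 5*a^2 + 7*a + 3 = (a + 1)*(a^2 + 4*a + 3) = (a + 1)*(a + 3)*(a + 1)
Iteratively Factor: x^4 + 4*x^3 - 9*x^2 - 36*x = (x)*(x^3 + 4*x^2 - 9*x - 36) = x*(x + 4)*(x^2 - 9) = x*(x - 3)*(x + 4)*(x + 3)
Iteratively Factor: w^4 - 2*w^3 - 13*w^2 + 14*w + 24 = (w - 4)*(w^3 + 2*w^2 - 5*w - 6) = (w - 4)*(w + 3)*(w^2 - w - 2) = (w - 4)*(w + 1)*(w + 3)*(w - 2)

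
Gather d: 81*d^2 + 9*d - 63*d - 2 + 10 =81*d^2 - 54*d + 8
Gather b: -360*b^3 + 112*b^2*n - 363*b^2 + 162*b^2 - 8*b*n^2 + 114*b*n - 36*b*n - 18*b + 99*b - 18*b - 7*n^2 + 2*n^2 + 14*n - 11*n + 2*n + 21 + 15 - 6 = -360*b^3 + b^2*(112*n - 201) + b*(-8*n^2 + 78*n + 63) - 5*n^2 + 5*n + 30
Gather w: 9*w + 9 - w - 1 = 8*w + 8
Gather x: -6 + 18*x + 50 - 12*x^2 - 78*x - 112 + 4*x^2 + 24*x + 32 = -8*x^2 - 36*x - 36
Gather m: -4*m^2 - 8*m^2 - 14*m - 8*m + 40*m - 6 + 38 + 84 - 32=-12*m^2 + 18*m + 84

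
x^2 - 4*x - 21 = (x - 7)*(x + 3)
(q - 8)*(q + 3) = q^2 - 5*q - 24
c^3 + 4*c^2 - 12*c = c*(c - 2)*(c + 6)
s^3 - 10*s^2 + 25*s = s*(s - 5)^2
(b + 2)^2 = b^2 + 4*b + 4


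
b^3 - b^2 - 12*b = b*(b - 4)*(b + 3)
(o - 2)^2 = o^2 - 4*o + 4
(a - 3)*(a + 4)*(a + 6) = a^3 + 7*a^2 - 6*a - 72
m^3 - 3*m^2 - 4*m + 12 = (m - 3)*(m - 2)*(m + 2)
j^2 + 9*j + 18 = (j + 3)*(j + 6)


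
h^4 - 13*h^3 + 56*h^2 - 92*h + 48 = (h - 6)*(h - 4)*(h - 2)*(h - 1)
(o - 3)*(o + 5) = o^2 + 2*o - 15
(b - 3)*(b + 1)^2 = b^3 - b^2 - 5*b - 3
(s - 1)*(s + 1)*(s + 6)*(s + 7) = s^4 + 13*s^3 + 41*s^2 - 13*s - 42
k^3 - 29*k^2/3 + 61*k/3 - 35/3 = (k - 7)*(k - 5/3)*(k - 1)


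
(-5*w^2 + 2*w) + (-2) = -5*w^2 + 2*w - 2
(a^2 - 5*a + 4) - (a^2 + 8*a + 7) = -13*a - 3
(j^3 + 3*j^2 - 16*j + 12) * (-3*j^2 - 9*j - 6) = -3*j^5 - 18*j^4 + 15*j^3 + 90*j^2 - 12*j - 72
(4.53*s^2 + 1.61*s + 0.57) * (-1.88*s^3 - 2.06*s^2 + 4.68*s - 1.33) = -8.5164*s^5 - 12.3586*s^4 + 16.8122*s^3 + 0.335699999999999*s^2 + 0.5263*s - 0.7581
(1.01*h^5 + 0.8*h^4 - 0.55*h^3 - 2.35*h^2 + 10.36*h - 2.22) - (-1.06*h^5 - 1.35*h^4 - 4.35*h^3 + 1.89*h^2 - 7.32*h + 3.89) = 2.07*h^5 + 2.15*h^4 + 3.8*h^3 - 4.24*h^2 + 17.68*h - 6.11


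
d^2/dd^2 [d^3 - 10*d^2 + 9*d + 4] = 6*d - 20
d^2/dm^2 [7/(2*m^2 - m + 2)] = 14*(-4*m^2 + 2*m + (4*m - 1)^2 - 4)/(2*m^2 - m + 2)^3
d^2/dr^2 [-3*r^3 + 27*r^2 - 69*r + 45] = 54 - 18*r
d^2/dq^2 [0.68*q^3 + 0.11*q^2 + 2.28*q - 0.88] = 4.08*q + 0.22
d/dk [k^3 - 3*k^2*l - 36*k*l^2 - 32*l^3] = 3*k^2 - 6*k*l - 36*l^2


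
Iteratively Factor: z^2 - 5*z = (z - 5)*(z)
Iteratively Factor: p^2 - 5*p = (p - 5)*(p)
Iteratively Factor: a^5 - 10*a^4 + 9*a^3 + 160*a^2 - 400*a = (a - 4)*(a^4 - 6*a^3 - 15*a^2 + 100*a) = (a - 5)*(a - 4)*(a^3 - a^2 - 20*a) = (a - 5)*(a - 4)*(a + 4)*(a^2 - 5*a) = a*(a - 5)*(a - 4)*(a + 4)*(a - 5)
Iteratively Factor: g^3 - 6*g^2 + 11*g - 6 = (g - 1)*(g^2 - 5*g + 6) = (g - 2)*(g - 1)*(g - 3)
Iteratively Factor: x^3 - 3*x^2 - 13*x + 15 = (x - 1)*(x^2 - 2*x - 15) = (x - 5)*(x - 1)*(x + 3)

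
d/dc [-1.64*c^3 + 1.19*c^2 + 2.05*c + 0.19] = -4.92*c^2 + 2.38*c + 2.05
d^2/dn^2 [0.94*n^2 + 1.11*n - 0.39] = 1.88000000000000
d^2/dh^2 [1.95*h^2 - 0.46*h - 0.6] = 3.90000000000000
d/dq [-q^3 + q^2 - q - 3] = -3*q^2 + 2*q - 1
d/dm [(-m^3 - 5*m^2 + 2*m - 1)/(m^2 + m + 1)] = (-m^4 - 2*m^3 - 10*m^2 - 8*m + 3)/(m^4 + 2*m^3 + 3*m^2 + 2*m + 1)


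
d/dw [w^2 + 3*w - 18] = 2*w + 3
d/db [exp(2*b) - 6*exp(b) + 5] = 2*(exp(b) - 3)*exp(b)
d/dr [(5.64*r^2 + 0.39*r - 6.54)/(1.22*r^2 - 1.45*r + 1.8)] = (-8.6538*r^2 + 36.2616*r - 8.781)/(1.4884*r^4 - 3.538*r^3 + 6.4945*r^2 - 5.22*r + 3.24)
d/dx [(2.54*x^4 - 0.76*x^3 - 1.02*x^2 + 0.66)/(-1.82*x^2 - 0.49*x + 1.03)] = (-9.2456*x^5 - 2.3506*x^4 + 11.2096*x^3 - 1.8486*x^2 + 0.3012*x + 0.3234)/(3.3124*x^4 + 1.7836*x^3 - 3.5091*x^2 - 1.0094*x + 1.0609)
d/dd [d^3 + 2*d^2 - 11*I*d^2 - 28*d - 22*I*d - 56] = 3*d^2 + d*(4 - 22*I) - 28 - 22*I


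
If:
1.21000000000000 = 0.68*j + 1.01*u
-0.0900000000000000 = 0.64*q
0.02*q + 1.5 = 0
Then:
No Solution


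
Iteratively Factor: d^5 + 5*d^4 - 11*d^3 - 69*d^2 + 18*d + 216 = (d - 2)*(d^4 + 7*d^3 + 3*d^2 - 63*d - 108) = (d - 2)*(d + 4)*(d^3 + 3*d^2 - 9*d - 27) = (d - 3)*(d - 2)*(d + 4)*(d^2 + 6*d + 9) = (d - 3)*(d - 2)*(d + 3)*(d + 4)*(d + 3)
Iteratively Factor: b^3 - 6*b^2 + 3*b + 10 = (b - 5)*(b^2 - b - 2) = (b - 5)*(b - 2)*(b + 1)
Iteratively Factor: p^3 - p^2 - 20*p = (p - 5)*(p^2 + 4*p) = p*(p - 5)*(p + 4)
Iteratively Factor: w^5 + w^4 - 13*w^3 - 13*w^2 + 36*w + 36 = (w + 2)*(w^4 - w^3 - 11*w^2 + 9*w + 18) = (w + 1)*(w + 2)*(w^3 - 2*w^2 - 9*w + 18) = (w - 2)*(w + 1)*(w + 2)*(w^2 - 9) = (w - 2)*(w + 1)*(w + 2)*(w + 3)*(w - 3)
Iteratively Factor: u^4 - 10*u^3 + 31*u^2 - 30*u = (u - 5)*(u^3 - 5*u^2 + 6*u) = (u - 5)*(u - 3)*(u^2 - 2*u) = (u - 5)*(u - 3)*(u - 2)*(u)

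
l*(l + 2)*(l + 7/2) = l^3 + 11*l^2/2 + 7*l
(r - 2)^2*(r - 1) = r^3 - 5*r^2 + 8*r - 4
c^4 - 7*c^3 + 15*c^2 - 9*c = c*(c - 3)^2*(c - 1)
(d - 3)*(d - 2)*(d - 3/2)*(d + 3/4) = d^4 - 23*d^3/4 + 69*d^2/8 + 9*d/8 - 27/4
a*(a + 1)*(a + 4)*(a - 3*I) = a^4 + 5*a^3 - 3*I*a^3 + 4*a^2 - 15*I*a^2 - 12*I*a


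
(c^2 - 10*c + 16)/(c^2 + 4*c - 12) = (c - 8)/(c + 6)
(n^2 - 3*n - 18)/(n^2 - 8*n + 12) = (n + 3)/(n - 2)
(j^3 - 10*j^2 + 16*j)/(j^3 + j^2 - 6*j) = (j - 8)/(j + 3)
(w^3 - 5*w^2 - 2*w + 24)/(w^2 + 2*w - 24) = (w^2 - w - 6)/(w + 6)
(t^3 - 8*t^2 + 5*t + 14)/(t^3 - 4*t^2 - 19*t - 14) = (t - 2)/(t + 2)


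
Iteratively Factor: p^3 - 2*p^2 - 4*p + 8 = (p - 2)*(p^2 - 4) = (p - 2)*(p + 2)*(p - 2)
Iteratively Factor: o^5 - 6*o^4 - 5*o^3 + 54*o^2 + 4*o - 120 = (o + 2)*(o^4 - 8*o^3 + 11*o^2 + 32*o - 60) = (o + 2)^2*(o^3 - 10*o^2 + 31*o - 30) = (o - 5)*(o + 2)^2*(o^2 - 5*o + 6) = (o - 5)*(o - 2)*(o + 2)^2*(o - 3)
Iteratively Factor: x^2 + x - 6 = (x - 2)*(x + 3)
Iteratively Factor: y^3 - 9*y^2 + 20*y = (y)*(y^2 - 9*y + 20) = y*(y - 5)*(y - 4)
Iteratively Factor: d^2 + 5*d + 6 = (d + 3)*(d + 2)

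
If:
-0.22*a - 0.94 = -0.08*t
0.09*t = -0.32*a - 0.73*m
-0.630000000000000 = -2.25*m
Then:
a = -2.22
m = 0.28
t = 5.64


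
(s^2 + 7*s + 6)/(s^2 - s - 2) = (s + 6)/(s - 2)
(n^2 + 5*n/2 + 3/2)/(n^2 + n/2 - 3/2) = (n + 1)/(n - 1)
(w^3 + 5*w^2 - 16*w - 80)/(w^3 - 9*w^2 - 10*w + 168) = (w^2 + w - 20)/(w^2 - 13*w + 42)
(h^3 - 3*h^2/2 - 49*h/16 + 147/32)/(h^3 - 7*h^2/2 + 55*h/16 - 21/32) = (4*h + 7)/(4*h - 1)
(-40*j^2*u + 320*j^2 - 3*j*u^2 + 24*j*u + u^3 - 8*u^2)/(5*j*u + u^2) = -8*j + 64*j/u + u - 8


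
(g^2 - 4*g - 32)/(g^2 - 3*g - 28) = (g - 8)/(g - 7)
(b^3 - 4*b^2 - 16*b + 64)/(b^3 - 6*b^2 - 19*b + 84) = (b^2 - 8*b + 16)/(b^2 - 10*b + 21)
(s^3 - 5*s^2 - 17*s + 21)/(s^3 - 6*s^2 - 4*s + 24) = (s^3 - 5*s^2 - 17*s + 21)/(s^3 - 6*s^2 - 4*s + 24)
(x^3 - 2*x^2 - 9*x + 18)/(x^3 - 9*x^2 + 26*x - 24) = (x + 3)/(x - 4)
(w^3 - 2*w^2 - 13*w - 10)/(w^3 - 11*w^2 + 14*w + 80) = (w + 1)/(w - 8)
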